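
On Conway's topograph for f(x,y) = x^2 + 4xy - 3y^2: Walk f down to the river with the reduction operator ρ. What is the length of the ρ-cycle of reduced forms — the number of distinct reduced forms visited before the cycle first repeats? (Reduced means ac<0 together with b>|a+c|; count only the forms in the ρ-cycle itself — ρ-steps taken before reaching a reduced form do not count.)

D = 28, ⌊√D⌋ = 5
river: ρ → (-3,2,2)
river: ρ → (2,2,-3)
river: ρ → (-3,4,1)
river: ρ → (1,4,-3)
ρ-cycle length = 4 (tail of 0 descent steps not counted)

4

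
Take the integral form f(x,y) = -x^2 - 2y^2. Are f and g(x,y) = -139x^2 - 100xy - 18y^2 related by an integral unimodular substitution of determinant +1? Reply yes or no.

D₁ = -8, D₂ = -8
f is negative-definite; reduce −f:
−f: reduced (well bottom): (1,0,2) with a≤c, −a<b≤a
flip sign back: reduced form of f is (-1,0,-2)
g is negative-definite; reduce −g:
−g: flip: (139,100,18)→(18,-100,139)
−g: translate: b→8 (≡-100 mod 36), so (18,-100,139)→(18,8,1)
−g: flip: (18,8,1)→(1,-8,18)
−g: translate: b→0 (≡-8 mod 2), so (1,-8,18)→(1,0,2)
−g: reduced (well bottom): (1,0,2) with a≤c, −a<b≤a
flip sign back: reduced form of g is (-1,0,-2)
reduced forms (-1, 0, -2) vs (-1, 0, -2) ⇒ equivalent

yes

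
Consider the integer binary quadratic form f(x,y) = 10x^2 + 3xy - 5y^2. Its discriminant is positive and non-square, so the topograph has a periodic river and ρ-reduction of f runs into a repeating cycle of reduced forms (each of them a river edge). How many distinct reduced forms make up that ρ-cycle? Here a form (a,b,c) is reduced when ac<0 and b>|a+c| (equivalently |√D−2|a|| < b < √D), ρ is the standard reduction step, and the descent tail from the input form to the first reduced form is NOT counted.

D = 209, ⌊√D⌋ = 14
descent: ρ → (-5,7,8)  [lands on river]
river: ρ → (8,9,-4)
river: ρ → (-4,7,10)
river: ρ → (10,13,-1)
river: ρ → (-1,13,10)
river: ρ → (10,7,-4)
river: ρ → (-4,9,8)
river: ρ → (8,7,-5)
river: ρ → (-5,13,2)
river: ρ → (2,11,-11)
river: ρ → (-11,11,2)
river: ρ → (2,13,-5)
ρ-cycle length = 12 (tail of 1 descent step not counted)

12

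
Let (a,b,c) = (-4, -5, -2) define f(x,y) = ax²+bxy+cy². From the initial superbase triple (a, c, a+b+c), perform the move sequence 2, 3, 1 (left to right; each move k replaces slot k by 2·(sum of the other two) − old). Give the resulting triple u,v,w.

start (-4,-2,-11) = (f(1,0),f(0,1),f(1,1))
replace slot 2: 2·((-4)+(-11)) − (-2) = -28 → (-4,-28,-11)
replace slot 3: 2·((-4)+(-28)) − (-11) = -53 → (-4,-28,-53)
replace slot 1: 2·((-28)+(-53)) − (-4) = -158 → (-158,-28,-53)

-158,-28,-53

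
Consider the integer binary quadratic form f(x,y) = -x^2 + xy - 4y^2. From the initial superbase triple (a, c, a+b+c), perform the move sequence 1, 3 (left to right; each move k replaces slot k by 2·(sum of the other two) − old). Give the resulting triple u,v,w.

start (-1,-4,-4) = (f(1,0),f(0,1),f(1,1))
replace slot 1: 2·((-4)+(-4)) − (-1) = -15 → (-15,-4,-4)
replace slot 3: 2·((-15)+(-4)) − (-4) = -34 → (-15,-4,-34)

-15,-4,-34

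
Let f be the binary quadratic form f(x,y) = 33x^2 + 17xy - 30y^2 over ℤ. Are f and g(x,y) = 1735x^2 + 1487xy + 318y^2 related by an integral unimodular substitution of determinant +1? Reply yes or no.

D₁ = 4249, D₂ = 4249
river cycle of f (length 104): (-30, 43, 20), (20, 37, -36), (-36, 35, 21), (21, 49, -22), (-22, 39, 31), (31, 23, -30), (-30, 37, 24), (24, 59, -8), (-8, 53, 45), (45, 37, -16), … (94 more)
river cycle of g (length 104): (33, 17, -30), (-30, 43, 20), (20, 37, -36), (-36, 35, 21), (21, 49, -22), (-22, 39, 31), (31, 23, -30), (-30, 37, 24), (24, 59, -8), (-8, 53, 45), … (94 more)
cycles coincide ⇒ equivalent

yes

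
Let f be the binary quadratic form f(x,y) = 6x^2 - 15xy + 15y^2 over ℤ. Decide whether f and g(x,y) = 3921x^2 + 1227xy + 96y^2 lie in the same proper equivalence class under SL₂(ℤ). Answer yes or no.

D₁ = -135, D₂ = -135
f: translate: b→-3 (≡-15 mod 12), so (6,-15,15)→(6,-3,6)
f: flip: (6,-3,6)→(6,3,6)
f: reduced (well bottom): (6,3,6) with a≤c, −a<b≤a
g: flip: (3921,1227,96)→(96,-1227,3921)
g: translate: b→-75 (≡-1227 mod 192), so (96,-1227,3921)→(96,-75,15)
g: flip: (96,-75,15)→(15,75,96)
g: translate: b→15 (≡75 mod 30), so (15,75,96)→(15,15,6)
g: flip: (15,15,6)→(6,-15,15)
g: translate: b→-3 (≡-15 mod 12), so (6,-15,15)→(6,-3,6)
g: flip: (6,-3,6)→(6,3,6)
g: reduced (well bottom): (6,3,6) with a≤c, −a<b≤a
reduced forms (6, 3, 6) vs (6, 3, 6) ⇒ equivalent

yes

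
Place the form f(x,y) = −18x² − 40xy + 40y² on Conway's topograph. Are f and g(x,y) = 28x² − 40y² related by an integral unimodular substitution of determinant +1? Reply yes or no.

D₁ = 4480, D₂ = 4480
river cycle of f (length 6): (40, 40, -18), (-18, 32, 48), (48, 64, -2), (-2, 64, 48), (48, 32, -18), (-18, 40, 40)
river cycle of g (length 4): (28, 56, -12), (-12, 64, 8), (8, 64, -12), (-12, 56, 28)
cycles differ ⇒ inequivalent

no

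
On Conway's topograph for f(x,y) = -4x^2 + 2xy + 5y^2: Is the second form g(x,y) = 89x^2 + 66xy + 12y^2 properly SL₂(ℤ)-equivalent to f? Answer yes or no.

D₁ = 84, D₂ = 84
river cycle of f (length 6): (5, 8, -1), (-1, 8, 5), (5, 2, -4), (-4, 6, 3), (3, 6, -4), (-4, 2, 5)
river cycle of g (length 6): (-1, 8, 5), (5, 2, -4), (-4, 6, 3), (3, 6, -4), (-4, 2, 5), (5, 8, -1)
cycles coincide ⇒ equivalent

yes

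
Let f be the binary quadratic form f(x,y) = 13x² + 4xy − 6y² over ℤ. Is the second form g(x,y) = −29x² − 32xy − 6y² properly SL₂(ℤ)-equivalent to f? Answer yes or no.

D₁ = 328, D₂ = 328
river cycle of f (length 6): (-6, 8, 11), (11, 14, -3), (-3, 16, 6), (6, 8, -11), (-11, 14, 3), (3, 16, -6)
river cycle of g (length 6): (-6, 8, 11), (11, 14, -3), (-3, 16, 6), (6, 8, -11), (-11, 14, 3), (3, 16, -6)
cycles coincide ⇒ equivalent

yes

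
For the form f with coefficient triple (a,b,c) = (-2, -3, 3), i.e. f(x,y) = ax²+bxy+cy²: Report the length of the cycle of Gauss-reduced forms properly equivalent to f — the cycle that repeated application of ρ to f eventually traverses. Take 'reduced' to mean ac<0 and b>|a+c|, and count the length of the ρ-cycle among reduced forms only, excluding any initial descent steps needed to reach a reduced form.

D = 33, ⌊√D⌋ = 5
descent: ρ → (3,3,-2)  [lands on river]
river: ρ → (-2,5,1)
river: ρ → (1,5,-2)
river: ρ → (-2,3,3)
ρ-cycle length = 4 (tail of 1 descent step not counted)

4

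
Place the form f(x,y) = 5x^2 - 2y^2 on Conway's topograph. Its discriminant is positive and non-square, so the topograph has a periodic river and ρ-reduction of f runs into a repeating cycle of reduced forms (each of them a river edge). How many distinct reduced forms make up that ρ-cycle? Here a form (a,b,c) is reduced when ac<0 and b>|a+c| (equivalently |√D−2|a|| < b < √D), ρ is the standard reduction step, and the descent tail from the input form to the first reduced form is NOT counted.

D = 40, ⌊√D⌋ = 6
descent: ρ → (-2,4,3)  [lands on river]
river: ρ → (3,2,-3)
river: ρ → (-3,4,2)
river: ρ → (2,4,-3)
river: ρ → (-3,2,3)
river: ρ → (3,4,-2)
ρ-cycle length = 6 (tail of 1 descent step not counted)

6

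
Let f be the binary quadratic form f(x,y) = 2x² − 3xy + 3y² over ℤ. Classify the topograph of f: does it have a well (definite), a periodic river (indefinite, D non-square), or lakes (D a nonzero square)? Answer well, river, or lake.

D = b²−4ac = (-3)² − 4·2·3 = -15
D < 0 ⇒ definite ⇒ every region one sign ⇒ single well

well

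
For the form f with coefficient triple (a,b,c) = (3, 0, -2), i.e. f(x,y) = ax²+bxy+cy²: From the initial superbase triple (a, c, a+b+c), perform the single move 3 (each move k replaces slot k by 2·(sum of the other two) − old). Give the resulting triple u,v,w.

start (3,-2,1) = (f(1,0),f(0,1),f(1,1))
replace slot 3: 2·(3+(-2)) − 1 = 1 → (3,-2,1)

3,-2,1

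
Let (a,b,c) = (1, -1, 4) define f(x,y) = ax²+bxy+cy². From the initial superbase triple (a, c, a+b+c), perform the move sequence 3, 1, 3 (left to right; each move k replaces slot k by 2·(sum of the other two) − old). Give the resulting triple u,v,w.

start (1,4,4) = (f(1,0),f(0,1),f(1,1))
replace slot 3: 2·(1+4) − 4 = 6 → (1,4,6)
replace slot 1: 2·(4+6) − 1 = 19 → (19,4,6)
replace slot 3: 2·(19+4) − 6 = 40 → (19,4,40)

19,4,40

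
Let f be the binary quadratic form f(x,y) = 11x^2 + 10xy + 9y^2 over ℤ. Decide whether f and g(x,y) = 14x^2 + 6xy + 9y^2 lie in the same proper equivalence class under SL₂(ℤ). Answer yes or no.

D₁ = -296, D₂ = -468
discriminants differ ⇒ not SL₂(ℤ)-equivalent

no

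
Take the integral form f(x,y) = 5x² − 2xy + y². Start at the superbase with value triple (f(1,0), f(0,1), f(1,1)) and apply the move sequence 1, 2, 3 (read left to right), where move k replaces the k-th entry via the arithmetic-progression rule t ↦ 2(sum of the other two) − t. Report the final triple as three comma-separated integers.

start (5,1,4) = (f(1,0),f(0,1),f(1,1))
replace slot 1: 2·(1+4) − 5 = 5 → (5,1,4)
replace slot 2: 2·(5+4) − 1 = 17 → (5,17,4)
replace slot 3: 2·(5+17) − 4 = 40 → (5,17,40)

5,17,40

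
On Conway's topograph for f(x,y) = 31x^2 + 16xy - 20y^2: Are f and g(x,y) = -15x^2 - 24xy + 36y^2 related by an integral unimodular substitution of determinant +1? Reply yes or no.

D₁ = 2736, D₂ = 2736
river cycle of f (length 14): (-20, 24, 27), (27, 30, -17), (-17, 38, 19), (19, 38, -17), (-17, 30, 27), (27, 24, -20), (-20, 16, 31), (31, 46, -5), (-5, 44, 40), (40, 36, -9), … (4 more)
river cycle of g (length 12): (36, 24, -15), (-15, 36, 24), (24, 12, -27), (-27, 42, 9), (9, 48, -12), (-12, 48, 9), (9, 42, -27), (-27, 12, 24), (24, 36, -15), (-15, 24, 36), … (2 more)
cycles differ ⇒ inequivalent

no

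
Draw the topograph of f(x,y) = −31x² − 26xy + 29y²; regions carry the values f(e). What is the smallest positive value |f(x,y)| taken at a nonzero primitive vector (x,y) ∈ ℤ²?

descent: ρ → (29,26,-31)  [lands on river]
river: ρ → (-31,36,24)
river: ρ → (24,60,-7)
river: ρ → (-7,52,56)
river: ρ → (56,60,-3)
river: ρ → (-3,60,56)
river: ρ → (56,52,-7)
river: ρ → (-7,60,24)
river: ρ → (24,36,-31)
river: ρ → (-31,26,29)
river: ρ → (29,32,-28)
river: ρ → (-28,24,33)
river: ρ → (33,42,-19)
river: ρ → (-19,34,41)
river: ρ → (41,48,-12)
river: ρ → (-12,48,41)
river: ρ → (41,34,-19)
river: ρ → (-19,42,33)
river: ρ → (33,24,-28)
river: ρ → (-28,32,29)
closes: descent 1, river 20
min |a| on river = 3

3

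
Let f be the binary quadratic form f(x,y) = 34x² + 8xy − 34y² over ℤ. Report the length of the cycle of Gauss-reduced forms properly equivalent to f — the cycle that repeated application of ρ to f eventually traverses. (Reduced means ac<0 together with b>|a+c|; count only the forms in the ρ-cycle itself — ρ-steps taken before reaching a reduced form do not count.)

D = 4688, ⌊√D⌋ = 68
river: ρ → (-34,60,8)
river: ρ → (8,68,-2)
river: ρ → (-2,68,8)
river: ρ → (8,60,-34)
river: ρ → (-34,8,34)
river: ρ → (34,60,-8)
river: ρ → (-8,68,2)
river: ρ → (2,68,-8)
river: ρ → (-8,60,34)
river: ρ → (34,8,-34)
ρ-cycle length = 10 (tail of 0 descent steps not counted)

10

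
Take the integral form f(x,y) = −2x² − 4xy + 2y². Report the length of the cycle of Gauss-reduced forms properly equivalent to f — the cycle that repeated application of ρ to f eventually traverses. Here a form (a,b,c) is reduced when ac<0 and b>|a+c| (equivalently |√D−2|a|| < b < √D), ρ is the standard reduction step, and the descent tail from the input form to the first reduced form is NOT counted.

D = 32, ⌊√D⌋ = 5
descent: ρ → (2,4,-2)  [lands on river]
river: ρ → (-2,4,2)
ρ-cycle length = 2 (tail of 1 descent step not counted)

2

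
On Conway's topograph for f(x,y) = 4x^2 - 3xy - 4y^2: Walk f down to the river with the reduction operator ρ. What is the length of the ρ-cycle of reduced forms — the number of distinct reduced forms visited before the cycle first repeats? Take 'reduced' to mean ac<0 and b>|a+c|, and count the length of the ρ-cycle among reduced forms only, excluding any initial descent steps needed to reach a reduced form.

D = 73, ⌊√D⌋ = 8
descent: ρ → (-4,3,4)  [lands on river]
river: ρ → (4,5,-3)
river: ρ → (-3,7,2)
river: ρ → (2,5,-6)
river: ρ → (-6,7,1)
river: ρ → (1,7,-6)
river: ρ → (-6,5,2)
river: ρ → (2,7,-3)
river: ρ → (-3,5,4)
river: ρ → (4,3,-4)
river: ρ → (-4,5,3)
river: ρ → (3,7,-2)
river: ρ → (-2,5,6)
river: ρ → (6,7,-1)
river: ρ → (-1,7,6)
river: ρ → (6,5,-2)
river: ρ → (-2,7,3)
river: ρ → (3,5,-4)
ρ-cycle length = 18 (tail of 1 descent step not counted)

18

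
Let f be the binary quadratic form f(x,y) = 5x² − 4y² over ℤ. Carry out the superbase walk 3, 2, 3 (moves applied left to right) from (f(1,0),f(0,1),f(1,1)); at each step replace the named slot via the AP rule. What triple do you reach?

start (5,-4,1) = (f(1,0),f(0,1),f(1,1))
replace slot 3: 2·(5+(-4)) − 1 = 1 → (5,-4,1)
replace slot 2: 2·(5+1) − (-4) = 16 → (5,16,1)
replace slot 3: 2·(5+16) − 1 = 41 → (5,16,41)

5,16,41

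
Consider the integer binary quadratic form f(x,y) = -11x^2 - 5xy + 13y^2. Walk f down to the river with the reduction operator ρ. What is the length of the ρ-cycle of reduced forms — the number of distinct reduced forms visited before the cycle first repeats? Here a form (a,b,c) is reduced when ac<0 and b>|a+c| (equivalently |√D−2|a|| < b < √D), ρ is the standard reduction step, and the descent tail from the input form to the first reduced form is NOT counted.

D = 597, ⌊√D⌋ = 24
descent: ρ → (13,5,-11)  [lands on river]
river: ρ → (-11,17,7)
river: ρ → (7,11,-17)
river: ρ → (-17,23,1)
river: ρ → (1,23,-17)
river: ρ → (-17,11,7)
river: ρ → (7,17,-11)
river: ρ → (-11,5,13)
river: ρ → (13,21,-3)
river: ρ → (-3,21,13)
ρ-cycle length = 10 (tail of 1 descent step not counted)

10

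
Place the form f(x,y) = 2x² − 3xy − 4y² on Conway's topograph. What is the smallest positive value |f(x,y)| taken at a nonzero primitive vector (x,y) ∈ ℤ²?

descent: ρ → (-4,3,2)  [lands on river]
river: ρ → (2,5,-2)
river: ρ → (-2,3,4)
river: ρ → (4,5,-1)
river: ρ → (-1,5,4)
river: ρ → (4,3,-2)
river: ρ → (-2,5,2)
river: ρ → (2,3,-4)
river: ρ → (-4,5,1)
river: ρ → (1,5,-4)
closes: descent 1, river 10
min |a| on river = 1

1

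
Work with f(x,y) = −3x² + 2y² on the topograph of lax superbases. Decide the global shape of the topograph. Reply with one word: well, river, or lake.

D = b²−4ac = 0² − 4·(-3)·2 = 24
D > 0 non-square ⇒ indefinite ⇒ periodic river

river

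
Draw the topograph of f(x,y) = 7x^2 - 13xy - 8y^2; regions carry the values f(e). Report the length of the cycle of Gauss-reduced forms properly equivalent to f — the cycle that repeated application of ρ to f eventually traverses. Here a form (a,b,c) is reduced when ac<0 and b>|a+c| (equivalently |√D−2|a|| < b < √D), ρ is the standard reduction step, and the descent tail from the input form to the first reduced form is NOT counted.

D = 393, ⌊√D⌋ = 19
descent: ρ → (-8,13,7)  [lands on river]
river: ρ → (7,15,-6)
river: ρ → (-6,9,13)
river: ρ → (13,17,-2)
river: ρ → (-2,19,4)
river: ρ → (4,13,-14)
river: ρ → (-14,15,3)
river: ρ → (3,15,-14)
river: ρ → (-14,13,4)
river: ρ → (4,19,-2)
river: ρ → (-2,17,13)
river: ρ → (13,9,-6)
river: ρ → (-6,15,7)
river: ρ → (7,13,-8)
river: ρ → (-8,19,1)
river: ρ → (1,19,-8)
ρ-cycle length = 16 (tail of 1 descent step not counted)

16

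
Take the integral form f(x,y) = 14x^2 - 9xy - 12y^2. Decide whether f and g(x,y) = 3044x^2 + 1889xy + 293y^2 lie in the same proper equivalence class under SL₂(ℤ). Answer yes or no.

D₁ = 753, D₂ = 753
river cycle of f (length 24): (-12, 9, 14), (14, 19, -7), (-7, 23, 8), (8, 25, -4), (-4, 23, 14), (14, 5, -13), (-13, 21, 6), (6, 27, -1), (-1, 27, 6), (6, 21, -13), … (14 more)
river cycle of g (length 24): (14, 19, -7), (-7, 23, 8), (8, 25, -4), (-4, 23, 14), (14, 5, -13), (-13, 21, 6), (6, 27, -1), (-1, 27, 6), (6, 21, -13), (-13, 5, 14), … (14 more)
cycles coincide ⇒ equivalent

yes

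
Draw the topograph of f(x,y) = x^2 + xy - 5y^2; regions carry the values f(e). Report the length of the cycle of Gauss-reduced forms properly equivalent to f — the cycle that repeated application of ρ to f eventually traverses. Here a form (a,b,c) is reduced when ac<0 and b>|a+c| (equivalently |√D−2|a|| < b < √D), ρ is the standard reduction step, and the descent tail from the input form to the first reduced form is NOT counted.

D = 21, ⌊√D⌋ = 4
descent: ρ → (-5,-1,1)
descent: ρ → (1,3,-3)  [lands on river]
river: ρ → (-3,3,1)
ρ-cycle length = 2 (tail of 2 descent steps not counted)

2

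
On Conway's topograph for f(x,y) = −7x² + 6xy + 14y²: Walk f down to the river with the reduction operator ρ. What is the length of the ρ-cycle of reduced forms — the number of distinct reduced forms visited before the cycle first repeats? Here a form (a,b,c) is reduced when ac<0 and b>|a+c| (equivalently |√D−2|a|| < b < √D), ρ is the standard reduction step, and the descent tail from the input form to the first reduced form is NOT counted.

D = 428, ⌊√D⌋ = 20
descent: ρ → (14,-6,-7)
descent: ρ → (-7,20,1)  [lands on river]
river: ρ → (1,20,-7)
river: ρ → (-7,8,13)
river: ρ → (13,18,-2)
river: ρ → (-2,18,13)
river: ρ → (13,8,-7)
ρ-cycle length = 6 (tail of 2 descent steps not counted)

6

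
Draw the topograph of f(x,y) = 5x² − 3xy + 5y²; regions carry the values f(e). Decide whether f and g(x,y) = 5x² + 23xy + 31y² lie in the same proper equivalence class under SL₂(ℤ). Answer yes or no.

D₁ = -91, D₂ = -91
f: flip: (5,-3,5)→(5,3,5)
f: reduced (well bottom): (5,3,5) with a≤c, −a<b≤a
g: translate: b→3 (≡23 mod 10), so (5,23,31)→(5,3,5)
g: reduced (well bottom): (5,3,5) with a≤c, −a<b≤a
reduced forms (5, 3, 5) vs (5, 3, 5) ⇒ equivalent

yes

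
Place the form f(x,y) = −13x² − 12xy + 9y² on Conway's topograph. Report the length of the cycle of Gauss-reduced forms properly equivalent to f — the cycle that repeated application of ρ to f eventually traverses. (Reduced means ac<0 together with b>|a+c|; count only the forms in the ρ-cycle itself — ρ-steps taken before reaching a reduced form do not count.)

D = 612, ⌊√D⌋ = 24
descent: ρ → (9,12,-13)  [lands on river]
river: ρ → (-13,14,8)
river: ρ → (8,18,-9)
river: ρ → (-9,18,8)
river: ρ → (8,14,-13)
river: ρ → (-13,12,9)
river: ρ → (9,24,-1)
river: ρ → (-1,24,9)
ρ-cycle length = 8 (tail of 1 descent step not counted)

8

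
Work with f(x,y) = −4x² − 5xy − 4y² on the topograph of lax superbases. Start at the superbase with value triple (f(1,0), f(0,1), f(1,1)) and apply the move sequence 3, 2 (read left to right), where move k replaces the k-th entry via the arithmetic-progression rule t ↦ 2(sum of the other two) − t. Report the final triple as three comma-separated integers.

start (-4,-4,-13) = (f(1,0),f(0,1),f(1,1))
replace slot 3: 2·((-4)+(-4)) − (-13) = -3 → (-4,-4,-3)
replace slot 2: 2·((-4)+(-3)) − (-4) = -10 → (-4,-10,-3)

-4,-10,-3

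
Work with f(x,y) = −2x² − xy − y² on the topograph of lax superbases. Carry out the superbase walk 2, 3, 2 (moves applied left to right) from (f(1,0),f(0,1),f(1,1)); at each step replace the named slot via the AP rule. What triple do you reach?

start (-2,-1,-4) = (f(1,0),f(0,1),f(1,1))
replace slot 2: 2·((-2)+(-4)) − (-1) = -11 → (-2,-11,-4)
replace slot 3: 2·((-2)+(-11)) − (-4) = -22 → (-2,-11,-22)
replace slot 2: 2·((-2)+(-22)) − (-11) = -37 → (-2,-37,-22)

-2,-37,-22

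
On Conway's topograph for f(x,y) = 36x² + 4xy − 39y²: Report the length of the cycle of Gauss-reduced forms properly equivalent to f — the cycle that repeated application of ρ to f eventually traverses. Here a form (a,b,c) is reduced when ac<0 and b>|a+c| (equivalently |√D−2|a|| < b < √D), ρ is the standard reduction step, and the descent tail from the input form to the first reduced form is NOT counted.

D = 5632, ⌊√D⌋ = 75
river: ρ → (-39,74,1)
river: ρ → (1,74,-39)
river: ρ → (-39,4,36)
river: ρ → (36,68,-7)
river: ρ → (-7,72,16)
river: ρ → (16,56,-39)
river: ρ → (-39,22,33)
river: ρ → (33,44,-28)
river: ρ → (-28,68,9)
river: ρ → (9,58,-63)
river: ρ → (-63,68,4)
river: ρ → (4,68,-63)
river: ρ → (-63,58,9)
river: ρ → (9,68,-28)
river: ρ → (-28,44,33)
river: ρ → (33,22,-39)
river: ρ → (-39,56,16)
river: ρ → (16,72,-7)
river: ρ → (-7,68,36)
river: ρ → (36,4,-39)
ρ-cycle length = 20 (tail of 0 descent steps not counted)

20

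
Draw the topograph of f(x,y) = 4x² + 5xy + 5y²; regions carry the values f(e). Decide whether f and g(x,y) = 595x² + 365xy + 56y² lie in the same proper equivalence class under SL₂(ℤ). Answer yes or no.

D₁ = -55, D₂ = -55
f: translate: b→-3 (≡5 mod 8), so (4,5,5)→(4,-3,4)
f: flip: (4,-3,4)→(4,3,4)
f: reduced (well bottom): (4,3,4) with a≤c, −a<b≤a
g: flip: (595,365,56)→(56,-365,595)
g: translate: b→-29 (≡-365 mod 112), so (56,-365,595)→(56,-29,4)
g: flip: (56,-29,4)→(4,29,56)
g: translate: b→-3 (≡29 mod 8), so (4,29,56)→(4,-3,4)
g: flip: (4,-3,4)→(4,3,4)
g: reduced (well bottom): (4,3,4) with a≤c, −a<b≤a
reduced forms (4, 3, 4) vs (4, 3, 4) ⇒ equivalent

yes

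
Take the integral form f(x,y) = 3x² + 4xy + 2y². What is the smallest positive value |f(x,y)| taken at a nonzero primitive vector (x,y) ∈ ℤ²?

translate: b→-2 (≡4 mod 6), so (3,4,2)→(3,-2,1)
flip: (3,-2,1)→(1,2,3)
translate: b→0 (≡2 mod 2), so (1,2,3)→(1,0,2)
reduced (well bottom): (1,0,2) with a≤c, −a<b≤a
well minimum = a = 1

1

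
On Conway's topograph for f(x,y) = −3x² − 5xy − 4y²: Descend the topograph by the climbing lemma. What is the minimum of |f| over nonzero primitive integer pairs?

translate: b→-1 (≡5 mod 6), so (3,5,4)→(3,-1,2)
flip: (3,-1,2)→(2,1,3)
reduced (well bottom): (2,1,3) with a≤c, −a<b≤a
well minimum |f| = |-2| = 2 (negative-definite)

2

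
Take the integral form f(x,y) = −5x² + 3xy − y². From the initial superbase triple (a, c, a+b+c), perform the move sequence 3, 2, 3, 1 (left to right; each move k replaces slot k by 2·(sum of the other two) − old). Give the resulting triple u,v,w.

start (-5,-1,-3) = (f(1,0),f(0,1),f(1,1))
replace slot 3: 2·((-5)+(-1)) − (-3) = -9 → (-5,-1,-9)
replace slot 2: 2·((-5)+(-9)) − (-1) = -27 → (-5,-27,-9)
replace slot 3: 2·((-5)+(-27)) − (-9) = -55 → (-5,-27,-55)
replace slot 1: 2·((-27)+(-55)) − (-5) = -159 → (-159,-27,-55)

-159,-27,-55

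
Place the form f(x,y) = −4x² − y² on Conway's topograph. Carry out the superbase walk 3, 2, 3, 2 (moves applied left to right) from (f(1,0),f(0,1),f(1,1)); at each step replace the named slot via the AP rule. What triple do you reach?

start (-4,-1,-5) = (f(1,0),f(0,1),f(1,1))
replace slot 3: 2·((-4)+(-1)) − (-5) = -5 → (-4,-1,-5)
replace slot 2: 2·((-4)+(-5)) − (-1) = -17 → (-4,-17,-5)
replace slot 3: 2·((-4)+(-17)) − (-5) = -37 → (-4,-17,-37)
replace slot 2: 2·((-4)+(-37)) − (-17) = -65 → (-4,-65,-37)

-4,-65,-37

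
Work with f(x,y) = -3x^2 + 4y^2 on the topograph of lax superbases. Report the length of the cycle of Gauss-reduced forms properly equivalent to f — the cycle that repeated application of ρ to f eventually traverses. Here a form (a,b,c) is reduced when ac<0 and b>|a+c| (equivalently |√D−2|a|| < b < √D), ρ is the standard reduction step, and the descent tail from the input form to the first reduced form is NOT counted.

D = 48, ⌊√D⌋ = 6
descent: ρ → (4,0,-3)
descent: ρ → (-3,6,1)  [lands on river]
river: ρ → (1,6,-3)
ρ-cycle length = 2 (tail of 2 descent steps not counted)

2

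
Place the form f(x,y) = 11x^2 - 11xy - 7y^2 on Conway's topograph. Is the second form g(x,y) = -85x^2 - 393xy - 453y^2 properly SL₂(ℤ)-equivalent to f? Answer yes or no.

D₁ = 429, D₂ = 429
river cycle of f (length 6): (-7, 11, 11), (11, 11, -7), (-7, 17, 5), (5, 13, -13), (-13, 13, 5), (5, 17, -7)
river cycle of g (length 6): (-7, 11, 11), (11, 11, -7), (-7, 17, 5), (5, 13, -13), (-13, 13, 5), (5, 17, -7)
cycles coincide ⇒ equivalent

yes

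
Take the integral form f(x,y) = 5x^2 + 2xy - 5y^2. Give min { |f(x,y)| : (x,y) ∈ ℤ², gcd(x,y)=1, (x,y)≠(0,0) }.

river: ρ → (-5,8,2)
river: ρ → (2,8,-5)
river: ρ → (-5,2,5)
river: ρ → (5,8,-2)
river: ρ → (-2,8,5)
river: ρ → (5,2,-5)
closes: descent 0, river 6
min |a| on river = 2

2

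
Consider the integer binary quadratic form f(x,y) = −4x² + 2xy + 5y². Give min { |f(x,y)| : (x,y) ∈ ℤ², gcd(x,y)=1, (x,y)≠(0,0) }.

river: ρ → (5,8,-1)
river: ρ → (-1,8,5)
river: ρ → (5,2,-4)
river: ρ → (-4,6,3)
river: ρ → (3,6,-4)
river: ρ → (-4,2,5)
closes: descent 0, river 6
min |a| on river = 1

1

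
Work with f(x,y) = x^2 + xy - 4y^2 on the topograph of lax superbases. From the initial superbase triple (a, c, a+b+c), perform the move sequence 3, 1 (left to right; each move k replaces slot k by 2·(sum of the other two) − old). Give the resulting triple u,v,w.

start (1,-4,-2) = (f(1,0),f(0,1),f(1,1))
replace slot 3: 2·(1+(-4)) − (-2) = -4 → (1,-4,-4)
replace slot 1: 2·((-4)+(-4)) − 1 = -17 → (-17,-4,-4)

-17,-4,-4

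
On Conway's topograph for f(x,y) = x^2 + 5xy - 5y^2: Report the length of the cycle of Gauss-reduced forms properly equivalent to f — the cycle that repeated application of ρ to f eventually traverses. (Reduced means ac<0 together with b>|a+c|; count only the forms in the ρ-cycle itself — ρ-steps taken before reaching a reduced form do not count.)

D = 45, ⌊√D⌋ = 6
river: ρ → (-5,5,1)
river: ρ → (1,5,-5)
ρ-cycle length = 2 (tail of 0 descent steps not counted)

2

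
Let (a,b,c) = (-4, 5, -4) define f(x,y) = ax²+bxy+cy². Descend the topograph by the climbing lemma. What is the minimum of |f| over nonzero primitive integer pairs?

translate: b→3 (≡-5 mod 8), so (4,-5,4)→(4,3,3)
flip: (4,3,3)→(3,-3,4)
translate: b→3 (≡-3 mod 6), so (3,-3,4)→(3,3,4)
reduced (well bottom): (3,3,4) with a≤c, −a<b≤a
well minimum |f| = |-3| = 3 (negative-definite)

3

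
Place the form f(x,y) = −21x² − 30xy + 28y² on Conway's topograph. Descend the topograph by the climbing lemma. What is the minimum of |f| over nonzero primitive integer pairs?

descent: ρ → (28,30,-21)  [lands on river]
river: ρ → (-21,54,4)
river: ρ → (4,50,-47)
river: ρ → (-47,44,7)
river: ρ → (7,54,-12)
river: ρ → (-12,42,31)
river: ρ → (31,20,-23)
river: ρ → (-23,26,28)
closes: descent 1, river 8
min |a| on river = 4

4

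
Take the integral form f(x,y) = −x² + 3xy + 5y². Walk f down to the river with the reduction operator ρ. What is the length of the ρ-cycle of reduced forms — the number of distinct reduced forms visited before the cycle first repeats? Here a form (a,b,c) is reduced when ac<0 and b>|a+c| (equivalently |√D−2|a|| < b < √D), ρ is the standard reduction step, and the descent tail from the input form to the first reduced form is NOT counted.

D = 29, ⌊√D⌋ = 5
descent: ρ → (5,-3,-1)
descent: ρ → (-1,5,1)  [lands on river]
river: ρ → (1,5,-1)
ρ-cycle length = 2 (tail of 2 descent steps not counted)

2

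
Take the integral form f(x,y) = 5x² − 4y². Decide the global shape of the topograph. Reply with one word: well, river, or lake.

D = b²−4ac = 0² − 4·5·(-4) = 80
D > 0 non-square ⇒ indefinite ⇒ periodic river

river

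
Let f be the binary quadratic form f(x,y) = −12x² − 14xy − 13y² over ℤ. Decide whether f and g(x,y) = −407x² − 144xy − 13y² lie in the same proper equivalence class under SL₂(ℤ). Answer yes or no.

D₁ = -428, D₂ = -428
f is negative-definite; reduce −f:
−f: translate: b→-10 (≡14 mod 24), so (12,14,13)→(12,-10,11)
−f: flip: (12,-10,11)→(11,10,12)
−f: reduced (well bottom): (11,10,12) with a≤c, −a<b≤a
flip sign back: reduced form of f is (-11,-10,-12)
g is negative-definite; reduce −g:
−g: flip: (407,144,13)→(13,-144,407)
−g: translate: b→12 (≡-144 mod 26), so (13,-144,407)→(13,12,11)
−g: flip: (13,12,11)→(11,-12,13)
−g: translate: b→10 (≡-12 mod 22), so (11,-12,13)→(11,10,12)
−g: reduced (well bottom): (11,10,12) with a≤c, −a<b≤a
flip sign back: reduced form of g is (-11,-10,-12)
reduced forms (-11, -10, -12) vs (-11, -10, -12) ⇒ equivalent

yes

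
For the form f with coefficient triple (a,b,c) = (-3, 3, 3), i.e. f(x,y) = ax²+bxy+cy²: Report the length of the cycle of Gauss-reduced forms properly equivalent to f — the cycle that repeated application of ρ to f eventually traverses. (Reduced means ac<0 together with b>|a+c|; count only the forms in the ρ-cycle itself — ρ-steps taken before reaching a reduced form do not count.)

D = 45, ⌊√D⌋ = 6
river: ρ → (3,3,-3)
river: ρ → (-3,3,3)
ρ-cycle length = 2 (tail of 0 descent steps not counted)

2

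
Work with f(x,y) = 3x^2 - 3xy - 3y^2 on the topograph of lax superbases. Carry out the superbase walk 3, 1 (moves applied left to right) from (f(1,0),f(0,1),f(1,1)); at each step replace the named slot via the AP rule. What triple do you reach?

start (3,-3,-3) = (f(1,0),f(0,1),f(1,1))
replace slot 3: 2·(3+(-3)) − (-3) = 3 → (3,-3,3)
replace slot 1: 2·((-3)+3) − 3 = -3 → (-3,-3,3)

-3,-3,3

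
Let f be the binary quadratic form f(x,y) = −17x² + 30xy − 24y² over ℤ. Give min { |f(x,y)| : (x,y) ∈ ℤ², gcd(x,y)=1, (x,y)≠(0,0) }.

translate: b→4 (≡-30 mod 34), so (17,-30,24)→(17,4,11)
flip: (17,4,11)→(11,-4,17)
reduced (well bottom): (11,-4,17) with a≤c, −a<b≤a
well minimum |f| = |-11| = 11 (negative-definite)

11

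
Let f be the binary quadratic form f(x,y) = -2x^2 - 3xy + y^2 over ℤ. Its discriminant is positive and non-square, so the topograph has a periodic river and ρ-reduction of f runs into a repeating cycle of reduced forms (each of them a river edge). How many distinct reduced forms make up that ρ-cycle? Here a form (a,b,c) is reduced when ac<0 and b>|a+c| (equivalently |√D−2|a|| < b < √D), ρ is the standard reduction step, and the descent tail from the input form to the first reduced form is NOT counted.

D = 17, ⌊√D⌋ = 4
descent: ρ → (1,3,-2)  [lands on river]
river: ρ → (-2,1,2)
river: ρ → (2,3,-1)
river: ρ → (-1,3,2)
river: ρ → (2,1,-2)
river: ρ → (-2,3,1)
ρ-cycle length = 6 (tail of 1 descent step not counted)

6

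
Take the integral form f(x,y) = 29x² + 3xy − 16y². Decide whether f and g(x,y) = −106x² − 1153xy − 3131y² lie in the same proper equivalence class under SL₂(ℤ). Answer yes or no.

D₁ = 1865, D₂ = 1865
river cycle of f (length 18): (-16, 29, 16), (16, 35, -10), (-10, 25, 31), (31, 37, -4), (-4, 43, 1), (1, 43, -4), (-4, 37, 31), (31, 25, -10), (-10, 35, 16), (16, 29, -16), … (8 more)
river cycle of g (length 18): (-16, 29, 16), (16, 35, -10), (-10, 25, 31), (31, 37, -4), (-4, 43, 1), (1, 43, -4), (-4, 37, 31), (31, 25, -10), (-10, 35, 16), (16, 29, -16), … (8 more)
cycles coincide ⇒ equivalent

yes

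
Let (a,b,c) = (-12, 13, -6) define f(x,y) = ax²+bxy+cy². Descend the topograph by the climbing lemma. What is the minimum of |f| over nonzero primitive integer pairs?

translate: b→11 (≡-13 mod 24), so (12,-13,6)→(12,11,5)
flip: (12,11,5)→(5,-11,12)
translate: b→-1 (≡-11 mod 10), so (5,-11,12)→(5,-1,6)
reduced (well bottom): (5,-1,6) with a≤c, −a<b≤a
well minimum |f| = |-5| = 5 (negative-definite)

5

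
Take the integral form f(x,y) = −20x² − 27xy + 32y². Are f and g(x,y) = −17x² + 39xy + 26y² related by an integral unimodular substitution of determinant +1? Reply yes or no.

D₁ = 3289, D₂ = 3289
river cycle of f (length 38): (32, 27, -20), (-20, 53, 6), (6, 55, -11), (-11, 55, 6), (6, 53, -20), (-20, 27, 32), (32, 37, -15), (-15, 53, 8), (8, 43, -45), (-45, 47, 6), … (28 more)
river cycle of g (length 44): (26, 13, -30), (-30, 47, 9), (9, 43, -40), (-40, 37, 12), (12, 35, -43), (-43, 51, 4), (4, 53, -30), (-30, 7, 27), (27, 47, -10), (-10, 53, 12), … (34 more)
cycles differ ⇒ inequivalent

no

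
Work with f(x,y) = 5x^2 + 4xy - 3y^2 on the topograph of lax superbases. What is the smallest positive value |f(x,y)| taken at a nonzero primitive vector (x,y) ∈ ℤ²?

river: ρ → (-3,8,1)
river: ρ → (1,8,-3)
river: ρ → (-3,4,5)
river: ρ → (5,6,-2)
river: ρ → (-2,6,5)
river: ρ → (5,4,-3)
closes: descent 0, river 6
min |a| on river = 1

1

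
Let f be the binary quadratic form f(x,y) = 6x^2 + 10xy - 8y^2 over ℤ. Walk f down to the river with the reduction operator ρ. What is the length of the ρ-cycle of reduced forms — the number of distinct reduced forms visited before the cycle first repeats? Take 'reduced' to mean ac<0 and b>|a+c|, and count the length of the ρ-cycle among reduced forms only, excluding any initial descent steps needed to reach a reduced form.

D = 292, ⌊√D⌋ = 17
river: ρ → (-8,6,8)
river: ρ → (8,10,-6)
river: ρ → (-6,14,4)
river: ρ → (4,10,-12)
river: ρ → (-12,14,2)
river: ρ → (2,14,-12)
river: ρ → (-12,10,4)
river: ρ → (4,14,-6)
river: ρ → (-6,10,8)
river: ρ → (8,6,-8)
river: ρ → (-8,10,6)
river: ρ → (6,14,-4)
river: ρ → (-4,10,12)
river: ρ → (12,14,-2)
river: ρ → (-2,14,12)
river: ρ → (12,10,-4)
river: ρ → (-4,14,6)
river: ρ → (6,10,-8)
ρ-cycle length = 18 (tail of 0 descent steps not counted)

18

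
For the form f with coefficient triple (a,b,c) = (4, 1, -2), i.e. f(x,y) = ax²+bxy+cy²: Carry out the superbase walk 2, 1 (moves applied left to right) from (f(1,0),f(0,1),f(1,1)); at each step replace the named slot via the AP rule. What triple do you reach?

start (4,-2,3) = (f(1,0),f(0,1),f(1,1))
replace slot 2: 2·(4+3) − (-2) = 16 → (4,16,3)
replace slot 1: 2·(16+3) − 4 = 34 → (34,16,3)

34,16,3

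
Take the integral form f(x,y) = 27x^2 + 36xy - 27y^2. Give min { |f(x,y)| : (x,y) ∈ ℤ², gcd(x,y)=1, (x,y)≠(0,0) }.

river: ρ → (-27,18,36)
river: ρ → (36,54,-9)
river: ρ → (-9,54,36)
river: ρ → (36,18,-27)
river: ρ → (-27,36,27)
river: ρ → (27,18,-36)
river: ρ → (-36,54,9)
river: ρ → (9,54,-36)
river: ρ → (-36,18,27)
river: ρ → (27,36,-27)
closes: descent 0, river 10
min |a| on river = 9

9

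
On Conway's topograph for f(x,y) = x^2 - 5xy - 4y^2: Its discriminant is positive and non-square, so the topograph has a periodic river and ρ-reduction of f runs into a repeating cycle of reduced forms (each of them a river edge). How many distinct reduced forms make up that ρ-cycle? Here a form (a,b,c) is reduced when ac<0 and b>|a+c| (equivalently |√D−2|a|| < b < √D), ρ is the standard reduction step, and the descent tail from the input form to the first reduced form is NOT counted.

D = 41, ⌊√D⌋ = 6
descent: ρ → (-4,5,1)  [lands on river]
river: ρ → (1,5,-4)
river: ρ → (-4,3,2)
river: ρ → (2,5,-2)
river: ρ → (-2,3,4)
river: ρ → (4,5,-1)
river: ρ → (-1,5,4)
river: ρ → (4,3,-2)
river: ρ → (-2,5,2)
river: ρ → (2,3,-4)
ρ-cycle length = 10 (tail of 1 descent step not counted)

10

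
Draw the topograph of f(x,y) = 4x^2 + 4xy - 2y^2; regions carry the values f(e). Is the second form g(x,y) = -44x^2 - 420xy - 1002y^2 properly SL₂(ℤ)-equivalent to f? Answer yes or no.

D₁ = 48, D₂ = 48
river cycle of f (length 2): (-2, 4, 4), (4, 4, -2)
river cycle of g (length 2): (-2, 4, 4), (4, 4, -2)
cycles coincide ⇒ equivalent

yes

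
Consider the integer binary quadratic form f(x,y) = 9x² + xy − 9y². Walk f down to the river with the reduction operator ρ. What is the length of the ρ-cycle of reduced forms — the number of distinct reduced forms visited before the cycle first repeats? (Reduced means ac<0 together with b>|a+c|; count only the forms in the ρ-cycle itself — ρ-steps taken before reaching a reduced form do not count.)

D = 325, ⌊√D⌋ = 18
river: ρ → (-9,17,1)
river: ρ → (1,17,-9)
river: ρ → (-9,1,9)
river: ρ → (9,17,-1)
river: ρ → (-1,17,9)
river: ρ → (9,1,-9)
ρ-cycle length = 6 (tail of 0 descent steps not counted)

6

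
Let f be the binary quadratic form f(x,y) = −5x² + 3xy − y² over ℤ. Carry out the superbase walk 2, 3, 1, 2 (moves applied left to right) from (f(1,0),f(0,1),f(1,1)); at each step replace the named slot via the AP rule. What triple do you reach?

start (-5,-1,-3) = (f(1,0),f(0,1),f(1,1))
replace slot 2: 2·((-5)+(-3)) − (-1) = -15 → (-5,-15,-3)
replace slot 3: 2·((-5)+(-15)) − (-3) = -37 → (-5,-15,-37)
replace slot 1: 2·((-15)+(-37)) − (-5) = -99 → (-99,-15,-37)
replace slot 2: 2·((-99)+(-37)) − (-15) = -257 → (-99,-257,-37)

-99,-257,-37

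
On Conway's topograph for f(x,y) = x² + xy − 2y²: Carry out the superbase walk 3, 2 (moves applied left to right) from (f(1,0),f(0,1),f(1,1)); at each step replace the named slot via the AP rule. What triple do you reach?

start (1,-2,0) = (f(1,0),f(0,1),f(1,1))
replace slot 3: 2·(1+(-2)) − 0 = -2 → (1,-2,-2)
replace slot 2: 2·(1+(-2)) − (-2) = 0 → (1,0,-2)

1,0,-2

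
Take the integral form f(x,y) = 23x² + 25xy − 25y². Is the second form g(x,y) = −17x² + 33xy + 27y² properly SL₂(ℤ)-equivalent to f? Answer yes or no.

D₁ = 2925, D₂ = 2925
river cycle of f (length 12): (-25, 25, 23), (23, 21, -27), (-27, 33, 17), (17, 35, -25), (-25, 15, 27), (27, 39, -13), (-13, 39, 27), (27, 15, -25), (-25, 35, 17), (17, 33, -27), … (2 more)
river cycle of g (length 12): (27, 21, -23), (-23, 25, 25), (25, 25, -23), (-23, 21, 27), (27, 33, -17), (-17, 35, 25), (25, 15, -27), (-27, 39, 13), (13, 39, -27), (-27, 15, 25), … (2 more)
cycles differ ⇒ inequivalent

no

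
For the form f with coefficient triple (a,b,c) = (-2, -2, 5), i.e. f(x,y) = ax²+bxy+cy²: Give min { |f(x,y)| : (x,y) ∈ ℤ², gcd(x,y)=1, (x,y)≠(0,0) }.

descent: ρ → (5,2,-2)
descent: ρ → (-2,6,1)  [lands on river]
river: ρ → (1,6,-2)
closes: descent 2, river 2
min |a| on river = 1

1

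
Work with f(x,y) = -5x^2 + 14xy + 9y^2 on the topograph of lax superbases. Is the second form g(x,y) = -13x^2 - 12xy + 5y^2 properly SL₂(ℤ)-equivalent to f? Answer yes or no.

D₁ = 376, D₂ = 404
discriminants differ ⇒ not SL₂(ℤ)-equivalent

no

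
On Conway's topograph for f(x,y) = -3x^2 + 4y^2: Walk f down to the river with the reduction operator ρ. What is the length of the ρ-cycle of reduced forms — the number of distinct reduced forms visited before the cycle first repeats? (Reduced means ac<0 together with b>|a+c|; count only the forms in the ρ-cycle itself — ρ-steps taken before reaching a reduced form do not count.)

D = 48, ⌊√D⌋ = 6
descent: ρ → (4,0,-3)
descent: ρ → (-3,6,1)  [lands on river]
river: ρ → (1,6,-3)
ρ-cycle length = 2 (tail of 2 descent steps not counted)

2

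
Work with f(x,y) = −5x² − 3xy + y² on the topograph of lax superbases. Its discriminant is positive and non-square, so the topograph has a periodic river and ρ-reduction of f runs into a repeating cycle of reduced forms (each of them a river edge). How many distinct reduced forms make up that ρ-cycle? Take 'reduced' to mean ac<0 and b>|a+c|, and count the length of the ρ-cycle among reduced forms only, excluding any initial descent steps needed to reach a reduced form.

D = 29, ⌊√D⌋ = 5
descent: ρ → (1,5,-1)  [lands on river]
river: ρ → (-1,5,1)
ρ-cycle length = 2 (tail of 1 descent step not counted)

2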